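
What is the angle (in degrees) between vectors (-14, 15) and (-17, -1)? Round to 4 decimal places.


dot = -14*-17 + 15*-1 = 223
|u| = 20.5183, |v| = 17.0294
cos(angle) = 0.6382
angle = 50.3414 degrees

50.3414 degrees


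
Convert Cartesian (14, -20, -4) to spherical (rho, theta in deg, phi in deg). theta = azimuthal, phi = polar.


rho = sqrt(14^2 + (-20)^2 + (-4)^2) = 24.7386
theta = atan2(-20, 14) = 304.992 deg
phi = acos(-4/24.7386) = 99.305 deg

rho = 24.7386, theta = 304.992 deg, phi = 99.305 deg


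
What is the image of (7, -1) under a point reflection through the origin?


Reflection through origin: (x, y) -> (-x, -y)
(7, -1) -> (-7, 1)

(-7, 1)


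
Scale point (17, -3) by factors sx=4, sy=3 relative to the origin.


Scaling: (x*sx, y*sy) = (17*4, -3*3) = (68, -9)

(68, -9)


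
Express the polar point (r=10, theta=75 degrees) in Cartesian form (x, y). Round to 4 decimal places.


x = 10 * cos(75) = 2.5882
y = 10 * sin(75) = 9.6593

(2.5882, 9.6593)


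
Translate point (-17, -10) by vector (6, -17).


Translation: (x+dx, y+dy) = (-17+6, -10+-17) = (-11, -27)

(-11, -27)


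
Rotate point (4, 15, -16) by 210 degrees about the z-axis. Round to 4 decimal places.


x' = 4*cos(210) - 15*sin(210) = 4.0359
y' = 4*sin(210) + 15*cos(210) = -14.9904
z' = -16

(4.0359, -14.9904, -16)


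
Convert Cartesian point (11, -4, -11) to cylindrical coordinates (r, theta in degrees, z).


r = sqrt(11^2 + (-4)^2) = 11.7047
theta = atan2(-4, 11) = 340.0169 deg
z = -11

r = 11.7047, theta = 340.0169 deg, z = -11


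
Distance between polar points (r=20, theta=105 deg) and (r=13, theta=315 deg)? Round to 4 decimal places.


d = sqrt(r1^2 + r2^2 - 2*r1*r2*cos(t2-t1))
d = sqrt(20^2 + 13^2 - 2*20*13*cos(315-105)) = 31.927

31.927


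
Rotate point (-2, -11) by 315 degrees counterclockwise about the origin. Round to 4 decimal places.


x' = -2*cos(315) - -11*sin(315) = -9.1924
y' = -2*sin(315) + -11*cos(315) = -6.364

(-9.1924, -6.364)


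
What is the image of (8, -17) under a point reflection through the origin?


Reflection through origin: (x, y) -> (-x, -y)
(8, -17) -> (-8, 17)

(-8, 17)


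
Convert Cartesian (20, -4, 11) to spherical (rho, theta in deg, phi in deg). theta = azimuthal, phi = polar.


rho = sqrt(20^2 + (-4)^2 + 11^2) = 23.1733
theta = atan2(-4, 20) = 348.6901 deg
phi = acos(11/23.1733) = 61.6612 deg

rho = 23.1733, theta = 348.6901 deg, phi = 61.6612 deg


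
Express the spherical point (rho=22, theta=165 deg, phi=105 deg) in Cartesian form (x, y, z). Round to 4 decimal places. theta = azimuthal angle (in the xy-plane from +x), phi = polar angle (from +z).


x = 22 * sin(105) * cos(165) = -20.5263
y = 22 * sin(105) * sin(165) = 5.5
z = 22 * cos(105) = -5.694

(-20.5263, 5.5, -5.694)


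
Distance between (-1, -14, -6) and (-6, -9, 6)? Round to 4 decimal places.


d = sqrt((-6--1)^2 + (-9--14)^2 + (6--6)^2) = 13.9284

13.9284


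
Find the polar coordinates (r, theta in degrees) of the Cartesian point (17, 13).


r = sqrt(17^2 + 13^2) = 21.4009
theta = atan2(13, 17) = 37.4054 degrees

r = 21.4009, theta = 37.4054 degrees


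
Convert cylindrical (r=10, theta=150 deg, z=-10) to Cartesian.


x = 10 * cos(150) = -8.6603
y = 10 * sin(150) = 5
z = -10

(-8.6603, 5, -10)


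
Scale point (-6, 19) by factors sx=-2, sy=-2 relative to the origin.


Scaling: (x*sx, y*sy) = (-6*-2, 19*-2) = (12, -38)

(12, -38)


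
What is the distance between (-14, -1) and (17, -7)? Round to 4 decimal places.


d = sqrt((17--14)^2 + (-7--1)^2) = 31.5753

31.5753


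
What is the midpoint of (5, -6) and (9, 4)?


Midpoint = ((5+9)/2, (-6+4)/2) = (7, -1)

(7, -1)


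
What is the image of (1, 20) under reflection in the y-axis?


Reflection across y-axis: (x, y) -> (-x, y)
(1, 20) -> (-1, 20)

(-1, 20)


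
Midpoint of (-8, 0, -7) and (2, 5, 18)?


Midpoint = ((-8+2)/2, (0+5)/2, (-7+18)/2) = (-3, 2.5, 5.5)

(-3, 2.5, 5.5)


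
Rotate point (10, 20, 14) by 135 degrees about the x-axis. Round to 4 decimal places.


x' = 10
y' = 20*cos(135) - 14*sin(135) = -24.0416
z' = 20*sin(135) + 14*cos(135) = 4.2426

(10, -24.0416, 4.2426)


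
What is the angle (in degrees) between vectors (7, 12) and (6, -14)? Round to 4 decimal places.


dot = 7*6 + 12*-14 = -126
|u| = 13.8924, |v| = 15.2315
cos(angle) = -0.5955
angle = 126.545 degrees

126.545 degrees


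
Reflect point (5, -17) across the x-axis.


Reflection across x-axis: (x, y) -> (x, -y)
(5, -17) -> (5, 17)

(5, 17)


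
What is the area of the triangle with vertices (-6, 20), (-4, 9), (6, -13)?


Area = |x1(y2-y3) + x2(y3-y1) + x3(y1-y2)| / 2
= |-6*(9--13) + -4*(-13-20) + 6*(20-9)| / 2
= 33

33


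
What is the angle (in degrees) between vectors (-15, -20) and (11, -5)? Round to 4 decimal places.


dot = -15*11 + -20*-5 = -65
|u| = 25, |v| = 12.083
cos(angle) = -0.2152
angle = 102.4259 degrees

102.4259 degrees


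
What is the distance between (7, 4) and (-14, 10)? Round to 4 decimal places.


d = sqrt((-14-7)^2 + (10-4)^2) = 21.8403

21.8403


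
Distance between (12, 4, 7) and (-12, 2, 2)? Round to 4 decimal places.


d = sqrt((-12-12)^2 + (2-4)^2 + (2-7)^2) = 24.5967

24.5967


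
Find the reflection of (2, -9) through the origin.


Reflection through origin: (x, y) -> (-x, -y)
(2, -9) -> (-2, 9)

(-2, 9)


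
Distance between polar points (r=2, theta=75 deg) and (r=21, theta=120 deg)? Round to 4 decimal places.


d = sqrt(r1^2 + r2^2 - 2*r1*r2*cos(t2-t1))
d = sqrt(2^2 + 21^2 - 2*2*21*cos(120-75)) = 19.6368

19.6368


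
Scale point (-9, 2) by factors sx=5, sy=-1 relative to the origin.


Scaling: (x*sx, y*sy) = (-9*5, 2*-1) = (-45, -2)

(-45, -2)


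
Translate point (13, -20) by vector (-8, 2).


Translation: (x+dx, y+dy) = (13+-8, -20+2) = (5, -18)

(5, -18)


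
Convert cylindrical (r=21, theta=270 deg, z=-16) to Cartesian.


x = 21 * cos(270) = 0
y = 21 * sin(270) = -21
z = -16

(0, -21, -16)


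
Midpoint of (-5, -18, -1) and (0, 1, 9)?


Midpoint = ((-5+0)/2, (-18+1)/2, (-1+9)/2) = (-2.5, -8.5, 4)

(-2.5, -8.5, 4)


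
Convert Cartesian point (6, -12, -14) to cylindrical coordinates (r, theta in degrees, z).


r = sqrt(6^2 + (-12)^2) = 13.4164
theta = atan2(-12, 6) = 296.5651 deg
z = -14

r = 13.4164, theta = 296.5651 deg, z = -14


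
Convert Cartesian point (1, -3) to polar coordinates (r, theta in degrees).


r = sqrt(1^2 + (-3)^2) = 3.1623
theta = atan2(-3, 1) = 288.4349 degrees

r = 3.1623, theta = 288.4349 degrees


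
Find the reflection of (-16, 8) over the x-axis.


Reflection across x-axis: (x, y) -> (x, -y)
(-16, 8) -> (-16, -8)

(-16, -8)


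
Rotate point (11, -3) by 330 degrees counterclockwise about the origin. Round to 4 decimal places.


x' = 11*cos(330) - -3*sin(330) = 8.0263
y' = 11*sin(330) + -3*cos(330) = -8.0981

(8.0263, -8.0981)


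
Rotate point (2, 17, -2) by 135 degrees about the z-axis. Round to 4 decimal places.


x' = 2*cos(135) - 17*sin(135) = -13.435
y' = 2*sin(135) + 17*cos(135) = -10.6066
z' = -2

(-13.435, -10.6066, -2)


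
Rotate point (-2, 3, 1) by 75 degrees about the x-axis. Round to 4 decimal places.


x' = -2
y' = 3*cos(75) - 1*sin(75) = -0.1895
z' = 3*sin(75) + 1*cos(75) = 3.1566

(-2, -0.1895, 3.1566)


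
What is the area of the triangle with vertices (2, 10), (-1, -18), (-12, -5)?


Area = |x1(y2-y3) + x2(y3-y1) + x3(y1-y2)| / 2
= |2*(-18--5) + -1*(-5-10) + -12*(10--18)| / 2
= 173.5

173.5


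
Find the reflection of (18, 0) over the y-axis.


Reflection across y-axis: (x, y) -> (-x, y)
(18, 0) -> (-18, 0)

(-18, 0)


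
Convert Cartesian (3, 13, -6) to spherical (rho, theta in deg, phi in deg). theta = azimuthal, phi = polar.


rho = sqrt(3^2 + 13^2 + (-6)^2) = 14.6287
theta = atan2(13, 3) = 77.0054 deg
phi = acos(-6/14.6287) = 114.2144 deg

rho = 14.6287, theta = 77.0054 deg, phi = 114.2144 deg


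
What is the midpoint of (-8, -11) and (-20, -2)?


Midpoint = ((-8+-20)/2, (-11+-2)/2) = (-14, -6.5)

(-14, -6.5)


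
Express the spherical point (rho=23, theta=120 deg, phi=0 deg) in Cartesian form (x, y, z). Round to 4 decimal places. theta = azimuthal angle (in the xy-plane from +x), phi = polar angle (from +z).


x = 23 * sin(0) * cos(120) = 0
y = 23 * sin(0) * sin(120) = 0
z = 23 * cos(0) = 23

(0, 0, 23)


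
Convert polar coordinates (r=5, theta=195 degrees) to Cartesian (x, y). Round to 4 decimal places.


x = 5 * cos(195) = -4.8296
y = 5 * sin(195) = -1.2941

(-4.8296, -1.2941)


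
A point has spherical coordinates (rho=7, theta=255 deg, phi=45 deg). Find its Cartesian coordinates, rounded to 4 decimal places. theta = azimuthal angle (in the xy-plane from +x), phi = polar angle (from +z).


x = 7 * sin(45) * cos(255) = -1.2811
y = 7 * sin(45) * sin(255) = -4.7811
z = 7 * cos(45) = 4.9497

(-1.2811, -4.7811, 4.9497)


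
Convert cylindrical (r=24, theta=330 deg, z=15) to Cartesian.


x = 24 * cos(330) = 20.7846
y = 24 * sin(330) = -12
z = 15

(20.7846, -12, 15)


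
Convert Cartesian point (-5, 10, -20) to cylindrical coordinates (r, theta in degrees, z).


r = sqrt((-5)^2 + 10^2) = 11.1803
theta = atan2(10, -5) = 116.5651 deg
z = -20

r = 11.1803, theta = 116.5651 deg, z = -20


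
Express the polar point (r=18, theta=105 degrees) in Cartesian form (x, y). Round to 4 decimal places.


x = 18 * cos(105) = -4.6587
y = 18 * sin(105) = 17.3867

(-4.6587, 17.3867)


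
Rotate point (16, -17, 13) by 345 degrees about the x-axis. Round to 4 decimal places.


x' = 16
y' = -17*cos(345) - 13*sin(345) = -13.0561
z' = -17*sin(345) + 13*cos(345) = 16.957

(16, -13.0561, 16.957)


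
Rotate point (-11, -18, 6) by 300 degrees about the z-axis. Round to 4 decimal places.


x' = -11*cos(300) - -18*sin(300) = -21.0885
y' = -11*sin(300) + -18*cos(300) = 0.5263
z' = 6

(-21.0885, 0.5263, 6)


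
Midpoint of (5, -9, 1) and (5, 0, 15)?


Midpoint = ((5+5)/2, (-9+0)/2, (1+15)/2) = (5, -4.5, 8)

(5, -4.5, 8)


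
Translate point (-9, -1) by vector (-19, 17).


Translation: (x+dx, y+dy) = (-9+-19, -1+17) = (-28, 16)

(-28, 16)


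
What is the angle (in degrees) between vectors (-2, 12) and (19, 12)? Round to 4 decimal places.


dot = -2*19 + 12*12 = 106
|u| = 12.1655, |v| = 22.4722
cos(angle) = 0.3877
angle = 67.1867 degrees

67.1867 degrees


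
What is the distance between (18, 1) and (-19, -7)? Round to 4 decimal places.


d = sqrt((-19-18)^2 + (-7-1)^2) = 37.855

37.855


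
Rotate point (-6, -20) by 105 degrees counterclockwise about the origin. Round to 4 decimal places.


x' = -6*cos(105) - -20*sin(105) = 20.8714
y' = -6*sin(105) + -20*cos(105) = -0.6192

(20.8714, -0.6192)


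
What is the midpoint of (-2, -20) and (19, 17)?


Midpoint = ((-2+19)/2, (-20+17)/2) = (8.5, -1.5)

(8.5, -1.5)


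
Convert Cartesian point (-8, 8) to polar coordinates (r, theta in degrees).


r = sqrt((-8)^2 + 8^2) = 11.3137
theta = atan2(8, -8) = 135 degrees

r = 11.3137, theta = 135 degrees


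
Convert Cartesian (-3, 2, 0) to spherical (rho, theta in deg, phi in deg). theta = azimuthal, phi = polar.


rho = sqrt((-3)^2 + 2^2 + 0^2) = 3.6056
theta = atan2(2, -3) = 146.3099 deg
phi = acos(0/3.6056) = 90 deg

rho = 3.6056, theta = 146.3099 deg, phi = 90 deg


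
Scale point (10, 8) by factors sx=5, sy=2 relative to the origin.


Scaling: (x*sx, y*sy) = (10*5, 8*2) = (50, 16)

(50, 16)


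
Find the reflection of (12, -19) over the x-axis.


Reflection across x-axis: (x, y) -> (x, -y)
(12, -19) -> (12, 19)

(12, 19)


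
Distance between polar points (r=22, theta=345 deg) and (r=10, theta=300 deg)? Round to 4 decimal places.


d = sqrt(r1^2 + r2^2 - 2*r1*r2*cos(t2-t1))
d = sqrt(22^2 + 10^2 - 2*22*10*cos(300-345)) = 16.5189

16.5189


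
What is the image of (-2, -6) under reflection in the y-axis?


Reflection across y-axis: (x, y) -> (-x, y)
(-2, -6) -> (2, -6)

(2, -6)


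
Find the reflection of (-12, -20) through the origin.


Reflection through origin: (x, y) -> (-x, -y)
(-12, -20) -> (12, 20)

(12, 20)


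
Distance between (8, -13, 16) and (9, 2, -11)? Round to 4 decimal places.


d = sqrt((9-8)^2 + (2--13)^2 + (-11-16)^2) = 30.9031

30.9031


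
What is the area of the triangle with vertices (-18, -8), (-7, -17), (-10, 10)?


Area = |x1(y2-y3) + x2(y3-y1) + x3(y1-y2)| / 2
= |-18*(-17-10) + -7*(10--8) + -10*(-8--17)| / 2
= 135

135


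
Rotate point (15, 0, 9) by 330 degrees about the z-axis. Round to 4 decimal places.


x' = 15*cos(330) - 0*sin(330) = 12.9904
y' = 15*sin(330) + 0*cos(330) = -7.5
z' = 9

(12.9904, -7.5, 9)


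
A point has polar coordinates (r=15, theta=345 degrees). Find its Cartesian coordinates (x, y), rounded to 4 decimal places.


x = 15 * cos(345) = 14.4889
y = 15 * sin(345) = -3.8823

(14.4889, -3.8823)


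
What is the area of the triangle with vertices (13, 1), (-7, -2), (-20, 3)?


Area = |x1(y2-y3) + x2(y3-y1) + x3(y1-y2)| / 2
= |13*(-2-3) + -7*(3-1) + -20*(1--2)| / 2
= 69.5

69.5


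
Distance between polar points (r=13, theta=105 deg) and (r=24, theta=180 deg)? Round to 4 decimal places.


d = sqrt(r1^2 + r2^2 - 2*r1*r2*cos(t2-t1))
d = sqrt(13^2 + 24^2 - 2*13*24*cos(180-105)) = 24.1557

24.1557


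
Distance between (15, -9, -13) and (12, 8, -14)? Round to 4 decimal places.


d = sqrt((12-15)^2 + (8--9)^2 + (-14--13)^2) = 17.2916

17.2916


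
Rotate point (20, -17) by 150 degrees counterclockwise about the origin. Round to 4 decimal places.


x' = 20*cos(150) - -17*sin(150) = -8.8205
y' = 20*sin(150) + -17*cos(150) = 24.7224

(-8.8205, 24.7224)


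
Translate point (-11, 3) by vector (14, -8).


Translation: (x+dx, y+dy) = (-11+14, 3+-8) = (3, -5)

(3, -5)


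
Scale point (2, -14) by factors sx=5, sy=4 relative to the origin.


Scaling: (x*sx, y*sy) = (2*5, -14*4) = (10, -56)

(10, -56)


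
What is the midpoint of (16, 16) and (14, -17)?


Midpoint = ((16+14)/2, (16+-17)/2) = (15, -0.5)

(15, -0.5)


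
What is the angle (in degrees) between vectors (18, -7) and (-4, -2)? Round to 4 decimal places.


dot = 18*-4 + -7*-2 = -58
|u| = 19.3132, |v| = 4.4721
cos(angle) = -0.6715
angle = 132.1844 degrees

132.1844 degrees


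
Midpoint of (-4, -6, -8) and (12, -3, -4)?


Midpoint = ((-4+12)/2, (-6+-3)/2, (-8+-4)/2) = (4, -4.5, -6)

(4, -4.5, -6)


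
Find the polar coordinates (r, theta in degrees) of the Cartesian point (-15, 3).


r = sqrt((-15)^2 + 3^2) = 15.2971
theta = atan2(3, -15) = 168.6901 degrees

r = 15.2971, theta = 168.6901 degrees


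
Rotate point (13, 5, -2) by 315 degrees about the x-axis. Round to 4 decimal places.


x' = 13
y' = 5*cos(315) - -2*sin(315) = 2.1213
z' = 5*sin(315) + -2*cos(315) = -4.9497

(13, 2.1213, -4.9497)


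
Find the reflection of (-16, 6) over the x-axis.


Reflection across x-axis: (x, y) -> (x, -y)
(-16, 6) -> (-16, -6)

(-16, -6)


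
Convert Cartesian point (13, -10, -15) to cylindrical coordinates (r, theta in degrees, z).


r = sqrt(13^2 + (-10)^2) = 16.4012
theta = atan2(-10, 13) = 322.4314 deg
z = -15

r = 16.4012, theta = 322.4314 deg, z = -15


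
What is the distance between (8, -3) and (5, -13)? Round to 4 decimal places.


d = sqrt((5-8)^2 + (-13--3)^2) = 10.4403

10.4403


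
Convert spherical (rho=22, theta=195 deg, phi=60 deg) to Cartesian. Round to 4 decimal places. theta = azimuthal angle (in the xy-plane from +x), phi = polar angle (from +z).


x = 22 * sin(60) * cos(195) = -18.4034
y = 22 * sin(60) * sin(195) = -4.9312
z = 22 * cos(60) = 11

(-18.4034, -4.9312, 11)


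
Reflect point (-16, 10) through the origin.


Reflection through origin: (x, y) -> (-x, -y)
(-16, 10) -> (16, -10)

(16, -10)


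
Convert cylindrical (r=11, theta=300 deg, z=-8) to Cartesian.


x = 11 * cos(300) = 5.5
y = 11 * sin(300) = -9.5263
z = -8

(5.5, -9.5263, -8)


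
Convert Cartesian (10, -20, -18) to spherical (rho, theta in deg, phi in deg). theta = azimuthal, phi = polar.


rho = sqrt(10^2 + (-20)^2 + (-18)^2) = 28.7054
theta = atan2(-20, 10) = 296.5651 deg
phi = acos(-18/28.7054) = 128.8335 deg

rho = 28.7054, theta = 296.5651 deg, phi = 128.8335 deg


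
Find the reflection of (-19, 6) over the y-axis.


Reflection across y-axis: (x, y) -> (-x, y)
(-19, 6) -> (19, 6)

(19, 6)


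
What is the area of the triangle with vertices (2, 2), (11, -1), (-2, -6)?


Area = |x1(y2-y3) + x2(y3-y1) + x3(y1-y2)| / 2
= |2*(-1--6) + 11*(-6-2) + -2*(2--1)| / 2
= 42

42


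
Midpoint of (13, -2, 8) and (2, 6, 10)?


Midpoint = ((13+2)/2, (-2+6)/2, (8+10)/2) = (7.5, 2, 9)

(7.5, 2, 9)


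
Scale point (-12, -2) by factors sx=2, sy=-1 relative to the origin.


Scaling: (x*sx, y*sy) = (-12*2, -2*-1) = (-24, 2)

(-24, 2)


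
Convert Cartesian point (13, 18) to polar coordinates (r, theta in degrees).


r = sqrt(13^2 + 18^2) = 22.2036
theta = atan2(18, 13) = 54.1623 degrees

r = 22.2036, theta = 54.1623 degrees


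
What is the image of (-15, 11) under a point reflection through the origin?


Reflection through origin: (x, y) -> (-x, -y)
(-15, 11) -> (15, -11)

(15, -11)


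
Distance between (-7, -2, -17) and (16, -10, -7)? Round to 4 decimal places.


d = sqrt((16--7)^2 + (-10--2)^2 + (-7--17)^2) = 26.3249

26.3249


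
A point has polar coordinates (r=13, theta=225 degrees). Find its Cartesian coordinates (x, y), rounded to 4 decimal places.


x = 13 * cos(225) = -9.1924
y = 13 * sin(225) = -9.1924

(-9.1924, -9.1924)


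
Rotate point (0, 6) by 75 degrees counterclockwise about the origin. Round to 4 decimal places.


x' = 0*cos(75) - 6*sin(75) = -5.7956
y' = 0*sin(75) + 6*cos(75) = 1.5529

(-5.7956, 1.5529)


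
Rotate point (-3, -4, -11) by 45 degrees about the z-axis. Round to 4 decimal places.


x' = -3*cos(45) - -4*sin(45) = 0.7071
y' = -3*sin(45) + -4*cos(45) = -4.9497
z' = -11

(0.7071, -4.9497, -11)


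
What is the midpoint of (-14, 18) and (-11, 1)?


Midpoint = ((-14+-11)/2, (18+1)/2) = (-12.5, 9.5)

(-12.5, 9.5)


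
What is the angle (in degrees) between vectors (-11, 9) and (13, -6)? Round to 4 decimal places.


dot = -11*13 + 9*-6 = -197
|u| = 14.2127, |v| = 14.3178
cos(angle) = -0.9681
angle = 165.4857 degrees

165.4857 degrees


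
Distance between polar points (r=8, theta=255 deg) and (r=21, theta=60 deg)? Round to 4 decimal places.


d = sqrt(r1^2 + r2^2 - 2*r1*r2*cos(t2-t1))
d = sqrt(8^2 + 21^2 - 2*8*21*cos(60-255)) = 28.8019

28.8019


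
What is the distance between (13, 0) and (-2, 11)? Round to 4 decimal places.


d = sqrt((-2-13)^2 + (11-0)^2) = 18.6011

18.6011


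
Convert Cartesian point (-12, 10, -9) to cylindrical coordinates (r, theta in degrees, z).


r = sqrt((-12)^2 + 10^2) = 15.6205
theta = atan2(10, -12) = 140.1944 deg
z = -9

r = 15.6205, theta = 140.1944 deg, z = -9


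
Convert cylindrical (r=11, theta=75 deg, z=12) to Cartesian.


x = 11 * cos(75) = 2.847
y = 11 * sin(75) = 10.6252
z = 12

(2.847, 10.6252, 12)


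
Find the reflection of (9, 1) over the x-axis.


Reflection across x-axis: (x, y) -> (x, -y)
(9, 1) -> (9, -1)

(9, -1)


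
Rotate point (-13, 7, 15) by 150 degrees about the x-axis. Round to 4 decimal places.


x' = -13
y' = 7*cos(150) - 15*sin(150) = -13.5622
z' = 7*sin(150) + 15*cos(150) = -9.4904

(-13, -13.5622, -9.4904)


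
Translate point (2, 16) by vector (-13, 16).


Translation: (x+dx, y+dy) = (2+-13, 16+16) = (-11, 32)

(-11, 32)


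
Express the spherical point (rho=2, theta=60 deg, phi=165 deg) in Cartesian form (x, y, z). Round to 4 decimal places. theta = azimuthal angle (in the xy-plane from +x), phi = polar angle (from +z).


x = 2 * sin(165) * cos(60) = 0.2588
y = 2 * sin(165) * sin(60) = 0.4483
z = 2 * cos(165) = -1.9319

(0.2588, 0.4483, -1.9319)


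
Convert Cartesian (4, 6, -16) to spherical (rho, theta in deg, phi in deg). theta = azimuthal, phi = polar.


rho = sqrt(4^2 + 6^2 + (-16)^2) = 17.5499
theta = atan2(6, 4) = 56.3099 deg
phi = acos(-16/17.5499) = 155.7392 deg

rho = 17.5499, theta = 56.3099 deg, phi = 155.7392 deg


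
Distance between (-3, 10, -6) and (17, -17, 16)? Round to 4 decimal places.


d = sqrt((17--3)^2 + (-17-10)^2 + (16--6)^2) = 40.1622

40.1622


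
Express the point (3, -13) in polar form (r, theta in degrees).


r = sqrt(3^2 + (-13)^2) = 13.3417
theta = atan2(-13, 3) = 282.9946 degrees

r = 13.3417, theta = 282.9946 degrees


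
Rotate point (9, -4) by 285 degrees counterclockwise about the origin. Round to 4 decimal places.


x' = 9*cos(285) - -4*sin(285) = -1.5343
y' = 9*sin(285) + -4*cos(285) = -9.7286

(-1.5343, -9.7286)


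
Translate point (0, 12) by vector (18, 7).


Translation: (x+dx, y+dy) = (0+18, 12+7) = (18, 19)

(18, 19)


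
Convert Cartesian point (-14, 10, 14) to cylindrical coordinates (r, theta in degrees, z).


r = sqrt((-14)^2 + 10^2) = 17.2047
theta = atan2(10, -14) = 144.4623 deg
z = 14

r = 17.2047, theta = 144.4623 deg, z = 14


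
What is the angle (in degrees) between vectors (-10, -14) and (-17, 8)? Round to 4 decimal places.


dot = -10*-17 + -14*8 = 58
|u| = 17.2047, |v| = 18.7883
cos(angle) = 0.1794
angle = 79.6634 degrees

79.6634 degrees


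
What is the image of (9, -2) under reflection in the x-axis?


Reflection across x-axis: (x, y) -> (x, -y)
(9, -2) -> (9, 2)

(9, 2)


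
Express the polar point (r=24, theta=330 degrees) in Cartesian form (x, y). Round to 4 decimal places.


x = 24 * cos(330) = 20.7846
y = 24 * sin(330) = -12

(20.7846, -12)


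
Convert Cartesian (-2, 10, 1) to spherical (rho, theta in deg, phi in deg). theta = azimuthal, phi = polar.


rho = sqrt((-2)^2 + 10^2 + 1^2) = 10.247
theta = atan2(10, -2) = 101.3099 deg
phi = acos(1/10.247) = 84.3996 deg

rho = 10.247, theta = 101.3099 deg, phi = 84.3996 deg


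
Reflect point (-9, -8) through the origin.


Reflection through origin: (x, y) -> (-x, -y)
(-9, -8) -> (9, 8)

(9, 8)


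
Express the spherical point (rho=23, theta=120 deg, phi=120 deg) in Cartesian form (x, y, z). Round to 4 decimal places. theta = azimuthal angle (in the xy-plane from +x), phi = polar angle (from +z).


x = 23 * sin(120) * cos(120) = -9.9593
y = 23 * sin(120) * sin(120) = 17.25
z = 23 * cos(120) = -11.5

(-9.9593, 17.25, -11.5)


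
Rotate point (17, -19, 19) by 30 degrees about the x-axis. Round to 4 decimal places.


x' = 17
y' = -19*cos(30) - 19*sin(30) = -25.9545
z' = -19*sin(30) + 19*cos(30) = 6.9545

(17, -25.9545, 6.9545)


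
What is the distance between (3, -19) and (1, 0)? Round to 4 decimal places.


d = sqrt((1-3)^2 + (0--19)^2) = 19.105

19.105


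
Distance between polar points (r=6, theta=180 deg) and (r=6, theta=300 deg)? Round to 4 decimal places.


d = sqrt(r1^2 + r2^2 - 2*r1*r2*cos(t2-t1))
d = sqrt(6^2 + 6^2 - 2*6*6*cos(300-180)) = 10.3923

10.3923


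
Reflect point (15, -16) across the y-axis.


Reflection across y-axis: (x, y) -> (-x, y)
(15, -16) -> (-15, -16)

(-15, -16)


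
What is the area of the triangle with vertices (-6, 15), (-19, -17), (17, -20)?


Area = |x1(y2-y3) + x2(y3-y1) + x3(y1-y2)| / 2
= |-6*(-17--20) + -19*(-20-15) + 17*(15--17)| / 2
= 595.5

595.5


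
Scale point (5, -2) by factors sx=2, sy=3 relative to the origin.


Scaling: (x*sx, y*sy) = (5*2, -2*3) = (10, -6)

(10, -6)


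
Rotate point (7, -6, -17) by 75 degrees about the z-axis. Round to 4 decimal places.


x' = 7*cos(75) - -6*sin(75) = 7.6073
y' = 7*sin(75) + -6*cos(75) = 5.2086
z' = -17

(7.6073, 5.2086, -17)


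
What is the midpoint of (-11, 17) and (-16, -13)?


Midpoint = ((-11+-16)/2, (17+-13)/2) = (-13.5, 2)

(-13.5, 2)


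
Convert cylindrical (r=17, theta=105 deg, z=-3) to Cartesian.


x = 17 * cos(105) = -4.3999
y = 17 * sin(105) = 16.4207
z = -3

(-4.3999, 16.4207, -3)


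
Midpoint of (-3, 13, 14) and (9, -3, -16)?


Midpoint = ((-3+9)/2, (13+-3)/2, (14+-16)/2) = (3, 5, -1)

(3, 5, -1)


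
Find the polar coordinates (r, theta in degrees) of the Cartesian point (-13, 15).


r = sqrt((-13)^2 + 15^2) = 19.8494
theta = atan2(15, -13) = 130.9144 degrees

r = 19.8494, theta = 130.9144 degrees


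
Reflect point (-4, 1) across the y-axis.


Reflection across y-axis: (x, y) -> (-x, y)
(-4, 1) -> (4, 1)

(4, 1)


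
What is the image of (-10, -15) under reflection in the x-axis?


Reflection across x-axis: (x, y) -> (x, -y)
(-10, -15) -> (-10, 15)

(-10, 15)


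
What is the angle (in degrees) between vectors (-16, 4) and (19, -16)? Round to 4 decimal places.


dot = -16*19 + 4*-16 = -368
|u| = 16.4924, |v| = 24.8395
cos(angle) = -0.8983
angle = 153.9353 degrees

153.9353 degrees


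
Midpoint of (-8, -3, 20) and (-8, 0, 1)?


Midpoint = ((-8+-8)/2, (-3+0)/2, (20+1)/2) = (-8, -1.5, 10.5)

(-8, -1.5, 10.5)


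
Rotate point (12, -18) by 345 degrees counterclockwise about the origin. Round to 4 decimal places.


x' = 12*cos(345) - -18*sin(345) = 6.9324
y' = 12*sin(345) + -18*cos(345) = -20.4925

(6.9324, -20.4925)


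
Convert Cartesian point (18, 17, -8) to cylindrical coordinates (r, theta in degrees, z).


r = sqrt(18^2 + 17^2) = 24.7588
theta = atan2(17, 18) = 43.3634 deg
z = -8

r = 24.7588, theta = 43.3634 deg, z = -8


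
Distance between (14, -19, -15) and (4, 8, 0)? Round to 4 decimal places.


d = sqrt((4-14)^2 + (8--19)^2 + (0--15)^2) = 32.4654

32.4654


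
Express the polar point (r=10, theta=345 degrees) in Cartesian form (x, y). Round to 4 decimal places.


x = 10 * cos(345) = 9.6593
y = 10 * sin(345) = -2.5882

(9.6593, -2.5882)


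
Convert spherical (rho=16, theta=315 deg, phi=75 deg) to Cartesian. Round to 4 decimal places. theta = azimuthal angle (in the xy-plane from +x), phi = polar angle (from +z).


x = 16 * sin(75) * cos(315) = 10.9282
y = 16 * sin(75) * sin(315) = -10.9282
z = 16 * cos(75) = 4.1411

(10.9282, -10.9282, 4.1411)


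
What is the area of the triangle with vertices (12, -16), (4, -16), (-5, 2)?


Area = |x1(y2-y3) + x2(y3-y1) + x3(y1-y2)| / 2
= |12*(-16-2) + 4*(2--16) + -5*(-16--16)| / 2
= 72

72


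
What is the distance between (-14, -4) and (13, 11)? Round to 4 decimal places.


d = sqrt((13--14)^2 + (11--4)^2) = 30.8869

30.8869


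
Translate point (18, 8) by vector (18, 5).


Translation: (x+dx, y+dy) = (18+18, 8+5) = (36, 13)

(36, 13)


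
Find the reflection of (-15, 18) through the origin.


Reflection through origin: (x, y) -> (-x, -y)
(-15, 18) -> (15, -18)

(15, -18)


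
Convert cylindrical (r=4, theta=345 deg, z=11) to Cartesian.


x = 4 * cos(345) = 3.8637
y = 4 * sin(345) = -1.0353
z = 11

(3.8637, -1.0353, 11)


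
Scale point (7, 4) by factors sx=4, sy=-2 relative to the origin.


Scaling: (x*sx, y*sy) = (7*4, 4*-2) = (28, -8)

(28, -8)


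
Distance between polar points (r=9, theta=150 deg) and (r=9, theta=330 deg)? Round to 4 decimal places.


d = sqrt(r1^2 + r2^2 - 2*r1*r2*cos(t2-t1))
d = sqrt(9^2 + 9^2 - 2*9*9*cos(330-150)) = 18

18


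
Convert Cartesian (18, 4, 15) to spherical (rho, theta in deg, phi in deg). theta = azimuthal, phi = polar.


rho = sqrt(18^2 + 4^2 + 15^2) = 23.7697
theta = atan2(4, 18) = 12.5288 deg
phi = acos(15/23.7697) = 50.872 deg

rho = 23.7697, theta = 12.5288 deg, phi = 50.872 deg


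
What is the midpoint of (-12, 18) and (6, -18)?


Midpoint = ((-12+6)/2, (18+-18)/2) = (-3, 0)

(-3, 0)


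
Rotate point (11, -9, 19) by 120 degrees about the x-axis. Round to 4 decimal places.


x' = 11
y' = -9*cos(120) - 19*sin(120) = -11.9545
z' = -9*sin(120) + 19*cos(120) = -17.2942

(11, -11.9545, -17.2942)


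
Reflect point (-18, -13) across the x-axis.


Reflection across x-axis: (x, y) -> (x, -y)
(-18, -13) -> (-18, 13)

(-18, 13)


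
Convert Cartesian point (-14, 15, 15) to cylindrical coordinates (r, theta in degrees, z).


r = sqrt((-14)^2 + 15^2) = 20.5183
theta = atan2(15, -14) = 133.0251 deg
z = 15

r = 20.5183, theta = 133.0251 deg, z = 15


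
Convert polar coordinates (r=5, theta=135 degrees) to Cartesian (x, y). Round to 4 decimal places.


x = 5 * cos(135) = -3.5355
y = 5 * sin(135) = 3.5355

(-3.5355, 3.5355)


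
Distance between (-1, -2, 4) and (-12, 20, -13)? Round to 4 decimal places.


d = sqrt((-12--1)^2 + (20--2)^2 + (-13-4)^2) = 29.8998

29.8998


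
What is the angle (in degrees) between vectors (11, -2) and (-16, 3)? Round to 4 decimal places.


dot = 11*-16 + -2*3 = -182
|u| = 11.1803, |v| = 16.2788
cos(angle) = -1
angle = 179.6852 degrees

179.6852 degrees


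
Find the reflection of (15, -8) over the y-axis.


Reflection across y-axis: (x, y) -> (-x, y)
(15, -8) -> (-15, -8)

(-15, -8)


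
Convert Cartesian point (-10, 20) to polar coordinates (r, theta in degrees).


r = sqrt((-10)^2 + 20^2) = 22.3607
theta = atan2(20, -10) = 116.5651 degrees

r = 22.3607, theta = 116.5651 degrees


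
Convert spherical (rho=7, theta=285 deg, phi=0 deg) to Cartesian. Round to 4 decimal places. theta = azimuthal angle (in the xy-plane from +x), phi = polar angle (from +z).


x = 7 * sin(0) * cos(285) = 0
y = 7 * sin(0) * sin(285) = 0
z = 7 * cos(0) = 7

(0, 0, 7)


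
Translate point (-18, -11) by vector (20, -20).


Translation: (x+dx, y+dy) = (-18+20, -11+-20) = (2, -31)

(2, -31)


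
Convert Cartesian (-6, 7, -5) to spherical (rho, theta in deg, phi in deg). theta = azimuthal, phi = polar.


rho = sqrt((-6)^2 + 7^2 + (-5)^2) = 10.4881
theta = atan2(7, -6) = 130.6013 deg
phi = acos(-5/10.4881) = 118.4721 deg

rho = 10.4881, theta = 130.6013 deg, phi = 118.4721 deg


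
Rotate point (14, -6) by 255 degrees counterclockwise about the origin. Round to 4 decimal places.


x' = 14*cos(255) - -6*sin(255) = -9.419
y' = 14*sin(255) + -6*cos(255) = -11.97

(-9.419, -11.97)


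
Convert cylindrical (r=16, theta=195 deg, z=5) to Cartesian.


x = 16 * cos(195) = -15.4548
y = 16 * sin(195) = -4.1411
z = 5

(-15.4548, -4.1411, 5)


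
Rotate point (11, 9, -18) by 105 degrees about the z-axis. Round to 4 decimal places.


x' = 11*cos(105) - 9*sin(105) = -11.5403
y' = 11*sin(105) + 9*cos(105) = 8.2958
z' = -18

(-11.5403, 8.2958, -18)


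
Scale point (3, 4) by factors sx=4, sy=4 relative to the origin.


Scaling: (x*sx, y*sy) = (3*4, 4*4) = (12, 16)

(12, 16)


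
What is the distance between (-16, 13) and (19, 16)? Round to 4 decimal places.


d = sqrt((19--16)^2 + (16-13)^2) = 35.1283

35.1283


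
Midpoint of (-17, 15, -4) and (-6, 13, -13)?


Midpoint = ((-17+-6)/2, (15+13)/2, (-4+-13)/2) = (-11.5, 14, -8.5)

(-11.5, 14, -8.5)


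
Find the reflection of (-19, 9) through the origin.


Reflection through origin: (x, y) -> (-x, -y)
(-19, 9) -> (19, -9)

(19, -9)


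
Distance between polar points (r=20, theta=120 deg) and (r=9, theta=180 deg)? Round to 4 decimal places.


d = sqrt(r1^2 + r2^2 - 2*r1*r2*cos(t2-t1))
d = sqrt(20^2 + 9^2 - 2*20*9*cos(180-120)) = 17.3494

17.3494


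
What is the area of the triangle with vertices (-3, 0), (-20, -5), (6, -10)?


Area = |x1(y2-y3) + x2(y3-y1) + x3(y1-y2)| / 2
= |-3*(-5--10) + -20*(-10-0) + 6*(0--5)| / 2
= 107.5

107.5


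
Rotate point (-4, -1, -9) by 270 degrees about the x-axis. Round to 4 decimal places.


x' = -4
y' = -1*cos(270) - -9*sin(270) = -9
z' = -1*sin(270) + -9*cos(270) = 1

(-4, -9, 1)


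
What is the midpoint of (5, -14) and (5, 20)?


Midpoint = ((5+5)/2, (-14+20)/2) = (5, 3)

(5, 3)


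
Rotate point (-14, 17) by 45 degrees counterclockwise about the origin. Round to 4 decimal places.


x' = -14*cos(45) - 17*sin(45) = -21.9203
y' = -14*sin(45) + 17*cos(45) = 2.1213

(-21.9203, 2.1213)


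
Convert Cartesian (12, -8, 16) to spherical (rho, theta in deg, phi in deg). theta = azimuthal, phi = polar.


rho = sqrt(12^2 + (-8)^2 + 16^2) = 21.5407
theta = atan2(-8, 12) = 326.3099 deg
phi = acos(16/21.5407) = 42.0311 deg

rho = 21.5407, theta = 326.3099 deg, phi = 42.0311 deg


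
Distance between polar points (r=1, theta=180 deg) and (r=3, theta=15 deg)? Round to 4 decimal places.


d = sqrt(r1^2 + r2^2 - 2*r1*r2*cos(t2-t1))
d = sqrt(1^2 + 3^2 - 2*1*3*cos(15-180)) = 3.9744

3.9744


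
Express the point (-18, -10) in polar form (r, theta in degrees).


r = sqrt((-18)^2 + (-10)^2) = 20.5913
theta = atan2(-10, -18) = 209.0546 degrees

r = 20.5913, theta = 209.0546 degrees


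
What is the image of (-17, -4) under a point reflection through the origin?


Reflection through origin: (x, y) -> (-x, -y)
(-17, -4) -> (17, 4)

(17, 4)


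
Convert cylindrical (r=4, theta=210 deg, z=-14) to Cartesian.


x = 4 * cos(210) = -3.4641
y = 4 * sin(210) = -2
z = -14

(-3.4641, -2, -14)


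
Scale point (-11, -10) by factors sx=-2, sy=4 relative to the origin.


Scaling: (x*sx, y*sy) = (-11*-2, -10*4) = (22, -40)

(22, -40)


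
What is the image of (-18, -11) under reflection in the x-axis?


Reflection across x-axis: (x, y) -> (x, -y)
(-18, -11) -> (-18, 11)

(-18, 11)


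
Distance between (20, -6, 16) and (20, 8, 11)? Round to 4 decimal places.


d = sqrt((20-20)^2 + (8--6)^2 + (11-16)^2) = 14.8661

14.8661


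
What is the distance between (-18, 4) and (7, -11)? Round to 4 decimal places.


d = sqrt((7--18)^2 + (-11-4)^2) = 29.1548

29.1548


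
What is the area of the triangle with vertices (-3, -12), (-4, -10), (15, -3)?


Area = |x1(y2-y3) + x2(y3-y1) + x3(y1-y2)| / 2
= |-3*(-10--3) + -4*(-3--12) + 15*(-12--10)| / 2
= 22.5

22.5


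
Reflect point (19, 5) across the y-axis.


Reflection across y-axis: (x, y) -> (-x, y)
(19, 5) -> (-19, 5)

(-19, 5)


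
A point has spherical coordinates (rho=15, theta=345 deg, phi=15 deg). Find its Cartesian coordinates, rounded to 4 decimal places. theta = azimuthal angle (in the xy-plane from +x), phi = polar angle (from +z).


x = 15 * sin(15) * cos(345) = 3.75
y = 15 * sin(15) * sin(345) = -1.0048
z = 15 * cos(15) = 14.4889

(3.75, -1.0048, 14.4889)


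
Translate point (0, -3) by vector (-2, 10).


Translation: (x+dx, y+dy) = (0+-2, -3+10) = (-2, 7)

(-2, 7)


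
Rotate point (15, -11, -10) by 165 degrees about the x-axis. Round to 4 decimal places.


x' = 15
y' = -11*cos(165) - -10*sin(165) = 13.2134
z' = -11*sin(165) + -10*cos(165) = 6.8122

(15, 13.2134, 6.8122)


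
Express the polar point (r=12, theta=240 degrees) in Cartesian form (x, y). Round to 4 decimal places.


x = 12 * cos(240) = -6
y = 12 * sin(240) = -10.3923

(-6, -10.3923)


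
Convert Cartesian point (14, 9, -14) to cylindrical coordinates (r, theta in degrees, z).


r = sqrt(14^2 + 9^2) = 16.6433
theta = atan2(9, 14) = 32.7352 deg
z = -14

r = 16.6433, theta = 32.7352 deg, z = -14


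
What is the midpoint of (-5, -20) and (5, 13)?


Midpoint = ((-5+5)/2, (-20+13)/2) = (0, -3.5)

(0, -3.5)


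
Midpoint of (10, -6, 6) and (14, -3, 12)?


Midpoint = ((10+14)/2, (-6+-3)/2, (6+12)/2) = (12, -4.5, 9)

(12, -4.5, 9)


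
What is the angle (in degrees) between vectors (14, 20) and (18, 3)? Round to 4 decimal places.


dot = 14*18 + 20*3 = 312
|u| = 24.4131, |v| = 18.2483
cos(angle) = 0.7003
angle = 45.5457 degrees

45.5457 degrees


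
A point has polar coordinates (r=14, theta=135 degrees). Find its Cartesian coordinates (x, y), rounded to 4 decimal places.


x = 14 * cos(135) = -9.8995
y = 14 * sin(135) = 9.8995

(-9.8995, 9.8995)


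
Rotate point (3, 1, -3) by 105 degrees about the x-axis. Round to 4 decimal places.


x' = 3
y' = 1*cos(105) - -3*sin(105) = 2.639
z' = 1*sin(105) + -3*cos(105) = 1.7424

(3, 2.639, 1.7424)


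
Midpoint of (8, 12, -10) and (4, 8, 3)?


Midpoint = ((8+4)/2, (12+8)/2, (-10+3)/2) = (6, 10, -3.5)

(6, 10, -3.5)


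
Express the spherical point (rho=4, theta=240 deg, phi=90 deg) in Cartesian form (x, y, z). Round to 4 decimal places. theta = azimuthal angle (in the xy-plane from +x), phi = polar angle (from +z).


x = 4 * sin(90) * cos(240) = -2
y = 4 * sin(90) * sin(240) = -3.4641
z = 4 * cos(90) = 0

(-2, -3.4641, 0)


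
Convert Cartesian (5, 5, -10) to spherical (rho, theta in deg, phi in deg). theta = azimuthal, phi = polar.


rho = sqrt(5^2 + 5^2 + (-10)^2) = 12.2474
theta = atan2(5, 5) = 45 deg
phi = acos(-10/12.2474) = 144.7356 deg

rho = 12.2474, theta = 45 deg, phi = 144.7356 deg


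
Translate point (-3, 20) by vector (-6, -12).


Translation: (x+dx, y+dy) = (-3+-6, 20+-12) = (-9, 8)

(-9, 8)


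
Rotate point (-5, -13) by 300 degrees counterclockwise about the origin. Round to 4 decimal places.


x' = -5*cos(300) - -13*sin(300) = -13.7583
y' = -5*sin(300) + -13*cos(300) = -2.1699

(-13.7583, -2.1699)


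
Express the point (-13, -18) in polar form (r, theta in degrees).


r = sqrt((-13)^2 + (-18)^2) = 22.2036
theta = atan2(-18, -13) = 234.1623 degrees

r = 22.2036, theta = 234.1623 degrees


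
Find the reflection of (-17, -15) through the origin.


Reflection through origin: (x, y) -> (-x, -y)
(-17, -15) -> (17, 15)

(17, 15)


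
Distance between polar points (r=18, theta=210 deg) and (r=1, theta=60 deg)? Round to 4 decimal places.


d = sqrt(r1^2 + r2^2 - 2*r1*r2*cos(t2-t1))
d = sqrt(18^2 + 1^2 - 2*18*1*cos(60-210)) = 18.8726

18.8726


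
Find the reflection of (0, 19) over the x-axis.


Reflection across x-axis: (x, y) -> (x, -y)
(0, 19) -> (0, -19)

(0, -19)


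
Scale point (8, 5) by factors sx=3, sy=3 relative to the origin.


Scaling: (x*sx, y*sy) = (8*3, 5*3) = (24, 15)

(24, 15)


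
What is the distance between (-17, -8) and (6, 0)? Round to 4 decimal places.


d = sqrt((6--17)^2 + (0--8)^2) = 24.3516

24.3516


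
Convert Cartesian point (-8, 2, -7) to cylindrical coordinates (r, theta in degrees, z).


r = sqrt((-8)^2 + 2^2) = 8.2462
theta = atan2(2, -8) = 165.9638 deg
z = -7

r = 8.2462, theta = 165.9638 deg, z = -7


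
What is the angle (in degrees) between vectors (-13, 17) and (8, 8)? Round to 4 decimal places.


dot = -13*8 + 17*8 = 32
|u| = 21.4009, |v| = 11.3137
cos(angle) = 0.1322
angle = 82.4054 degrees

82.4054 degrees


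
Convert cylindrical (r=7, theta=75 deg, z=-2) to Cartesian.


x = 7 * cos(75) = 1.8117
y = 7 * sin(75) = 6.7615
z = -2

(1.8117, 6.7615, -2)


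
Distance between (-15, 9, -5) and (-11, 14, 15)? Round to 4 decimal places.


d = sqrt((-11--15)^2 + (14-9)^2 + (15--5)^2) = 21

21


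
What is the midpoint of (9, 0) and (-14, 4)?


Midpoint = ((9+-14)/2, (0+4)/2) = (-2.5, 2)

(-2.5, 2)


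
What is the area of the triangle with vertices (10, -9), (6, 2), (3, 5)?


Area = |x1(y2-y3) + x2(y3-y1) + x3(y1-y2)| / 2
= |10*(2-5) + 6*(5--9) + 3*(-9-2)| / 2
= 10.5

10.5


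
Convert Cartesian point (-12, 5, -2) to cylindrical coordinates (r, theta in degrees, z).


r = sqrt((-12)^2 + 5^2) = 13
theta = atan2(5, -12) = 157.3801 deg
z = -2

r = 13, theta = 157.3801 deg, z = -2


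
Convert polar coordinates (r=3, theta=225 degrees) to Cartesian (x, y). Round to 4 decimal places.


x = 3 * cos(225) = -2.1213
y = 3 * sin(225) = -2.1213

(-2.1213, -2.1213)


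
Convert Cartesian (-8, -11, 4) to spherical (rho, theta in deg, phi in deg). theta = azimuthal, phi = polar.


rho = sqrt((-8)^2 + (-11)^2 + 4^2) = 14.1774
theta = atan2(-11, -8) = 233.9726 deg
phi = acos(4/14.1774) = 73.6121 deg

rho = 14.1774, theta = 233.9726 deg, phi = 73.6121 deg
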